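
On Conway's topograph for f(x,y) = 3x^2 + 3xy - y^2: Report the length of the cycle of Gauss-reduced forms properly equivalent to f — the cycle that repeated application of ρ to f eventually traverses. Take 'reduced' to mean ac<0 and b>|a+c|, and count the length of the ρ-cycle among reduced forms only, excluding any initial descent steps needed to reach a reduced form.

D = 21, ⌊√D⌋ = 4
river: ρ → (-1,3,3)
river: ρ → (3,3,-1)
ρ-cycle length = 2 (tail of 0 descent steps not counted)

2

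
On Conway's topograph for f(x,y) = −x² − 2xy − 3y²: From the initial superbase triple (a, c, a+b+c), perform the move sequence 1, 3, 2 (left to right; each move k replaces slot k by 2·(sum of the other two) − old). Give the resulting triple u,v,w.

start (-1,-3,-6) = (f(1,0),f(0,1),f(1,1))
replace slot 1: 2·((-3)+(-6)) − (-1) = -17 → (-17,-3,-6)
replace slot 3: 2·((-17)+(-3)) − (-6) = -34 → (-17,-3,-34)
replace slot 2: 2·((-17)+(-34)) − (-3) = -99 → (-17,-99,-34)

-17,-99,-34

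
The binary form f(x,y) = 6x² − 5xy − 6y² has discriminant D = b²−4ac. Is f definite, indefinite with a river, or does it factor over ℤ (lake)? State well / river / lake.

D = b²−4ac = (-5)² − 4·6·(-6) = 169
D = 13² is a perfect square ⇒ form factors over ℤ ⇒ lakes

lake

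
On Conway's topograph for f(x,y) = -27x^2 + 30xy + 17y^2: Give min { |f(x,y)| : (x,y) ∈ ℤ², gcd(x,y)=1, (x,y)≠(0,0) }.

river: ρ → (17,38,-19)
river: ρ → (-19,38,17)
river: ρ → (17,30,-27)
river: ρ → (-27,24,20)
river: ρ → (20,16,-31)
river: ρ → (-31,46,5)
river: ρ → (5,44,-40)
river: ρ → (-40,36,9)
river: ρ → (9,36,-40)
river: ρ → (-40,44,5)
river: ρ → (5,46,-31)
river: ρ → (-31,16,20)
river: ρ → (20,24,-27)
river: ρ → (-27,30,17)
closes: descent 0, river 14
min |a| on river = 5

5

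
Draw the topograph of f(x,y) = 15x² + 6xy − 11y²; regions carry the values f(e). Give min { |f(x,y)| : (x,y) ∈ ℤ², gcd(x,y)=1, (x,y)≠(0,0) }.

river: ρ → (-11,16,10)
river: ρ → (10,24,-3)
river: ρ → (-3,24,10)
river: ρ → (10,16,-11)
river: ρ → (-11,6,15)
river: ρ → (15,24,-2)
river: ρ → (-2,24,15)
river: ρ → (15,6,-11)
closes: descent 0, river 8
min |a| on river = 2

2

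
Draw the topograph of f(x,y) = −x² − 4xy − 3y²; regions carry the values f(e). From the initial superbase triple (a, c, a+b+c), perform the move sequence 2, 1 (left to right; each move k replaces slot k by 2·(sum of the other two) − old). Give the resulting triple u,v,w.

start (-1,-3,-8) = (f(1,0),f(0,1),f(1,1))
replace slot 2: 2·((-1)+(-8)) − (-3) = -15 → (-1,-15,-8)
replace slot 1: 2·((-15)+(-8)) − (-1) = -45 → (-45,-15,-8)

-45,-15,-8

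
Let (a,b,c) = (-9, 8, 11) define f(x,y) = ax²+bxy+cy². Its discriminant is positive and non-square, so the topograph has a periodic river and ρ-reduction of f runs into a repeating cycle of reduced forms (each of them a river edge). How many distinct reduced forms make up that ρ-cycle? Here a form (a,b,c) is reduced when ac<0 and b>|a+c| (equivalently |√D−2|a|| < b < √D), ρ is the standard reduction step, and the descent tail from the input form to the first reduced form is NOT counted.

D = 460, ⌊√D⌋ = 21
river: ρ → (11,14,-6)
river: ρ → (-6,10,15)
river: ρ → (15,20,-1)
river: ρ → (-1,20,15)
river: ρ → (15,10,-6)
river: ρ → (-6,14,11)
river: ρ → (11,8,-9)
river: ρ → (-9,10,10)
river: ρ → (10,10,-9)
river: ρ → (-9,8,11)
ρ-cycle length = 10 (tail of 0 descent steps not counted)

10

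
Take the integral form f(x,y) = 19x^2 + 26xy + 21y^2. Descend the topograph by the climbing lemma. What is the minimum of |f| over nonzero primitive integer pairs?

translate: b→-12 (≡26 mod 38), so (19,26,21)→(19,-12,14)
flip: (19,-12,14)→(14,12,19)
reduced (well bottom): (14,12,19) with a≤c, −a<b≤a
well minimum = a = 14

14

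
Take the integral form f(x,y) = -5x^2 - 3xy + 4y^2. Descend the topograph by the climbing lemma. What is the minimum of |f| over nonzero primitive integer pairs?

descent: ρ → (4,3,-5)  [lands on river]
river: ρ → (-5,7,2)
river: ρ → (2,9,-1)
river: ρ → (-1,9,2)
river: ρ → (2,7,-5)
river: ρ → (-5,3,4)
river: ρ → (4,5,-4)
river: ρ → (-4,3,5)
river: ρ → (5,7,-2)
river: ρ → (-2,9,1)
river: ρ → (1,9,-2)
river: ρ → (-2,7,5)
river: ρ → (5,3,-4)
river: ρ → (-4,5,4)
closes: descent 1, river 14
min |a| on river = 1

1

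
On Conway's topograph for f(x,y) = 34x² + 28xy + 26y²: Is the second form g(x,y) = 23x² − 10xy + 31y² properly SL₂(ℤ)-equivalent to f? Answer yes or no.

D₁ = -2752, D₂ = -2752
f: flip: (34,28,26)→(26,-28,34)
f: translate: b→24 (≡-28 mod 52), so (26,-28,34)→(26,24,32)
f: reduced (well bottom): (26,24,32) with a≤c, −a<b≤a
g: reduced (well bottom): (23,-10,31) with a≤c, −a<b≤a
reduced forms (26, 24, 32) vs (23, -10, 31) ⇒ inequivalent

no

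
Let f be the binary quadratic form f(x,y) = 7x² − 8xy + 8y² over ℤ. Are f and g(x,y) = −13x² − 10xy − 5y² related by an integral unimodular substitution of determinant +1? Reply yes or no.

D₁ = -160, D₂ = -160
f: translate: b→6 (≡-8 mod 14), so (7,-8,8)→(7,6,7)
f: reduced (well bottom): (7,6,7) with a≤c, −a<b≤a
g is negative-definite; reduce −g:
−g: flip: (13,10,5)→(5,-10,13)
−g: translate: b→0 (≡-10 mod 10), so (5,-10,13)→(5,0,8)
−g: reduced (well bottom): (5,0,8) with a≤c, −a<b≤a
flip sign back: reduced form of g is (-5,0,-8)
reduced forms (7, 6, 7) vs (-5, 0, -8) ⇒ inequivalent

no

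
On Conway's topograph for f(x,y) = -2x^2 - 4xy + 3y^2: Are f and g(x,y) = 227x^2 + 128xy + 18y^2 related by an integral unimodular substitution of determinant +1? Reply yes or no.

D₁ = 40, D₂ = 40
river cycle of f (length 6): (3, 4, -2), (-2, 4, 3), (3, 2, -3), (-3, 4, 2), (2, 4, -3), (-3, 2, 3)
river cycle of g (length 6): (3, 2, -3), (-3, 4, 2), (2, 4, -3), (-3, 2, 3), (3, 4, -2), (-2, 4, 3)
cycles coincide ⇒ equivalent

yes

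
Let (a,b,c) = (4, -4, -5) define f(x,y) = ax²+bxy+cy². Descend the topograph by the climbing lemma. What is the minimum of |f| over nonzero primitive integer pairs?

descent: ρ → (-5,4,4)  [lands on river]
river: ρ → (4,4,-5)
river: ρ → (-5,6,3)
river: ρ → (3,6,-5)
closes: descent 1, river 4
min |a| on river = 3

3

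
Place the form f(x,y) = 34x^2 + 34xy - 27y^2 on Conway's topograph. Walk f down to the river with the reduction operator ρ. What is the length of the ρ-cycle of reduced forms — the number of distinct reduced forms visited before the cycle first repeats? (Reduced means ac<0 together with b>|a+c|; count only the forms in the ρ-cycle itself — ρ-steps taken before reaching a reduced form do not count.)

D = 4828, ⌊√D⌋ = 69
river: ρ → (-27,20,41)
river: ρ → (41,62,-6)
river: ρ → (-6,58,61)
river: ρ → (61,64,-3)
river: ρ → (-3,68,17)
river: ρ → (17,68,-3)
river: ρ → (-3,64,61)
river: ρ → (61,58,-6)
river: ρ → (-6,62,41)
river: ρ → (41,20,-27)
river: ρ → (-27,34,34)
river: ρ → (34,34,-27)
ρ-cycle length = 12 (tail of 0 descent steps not counted)

12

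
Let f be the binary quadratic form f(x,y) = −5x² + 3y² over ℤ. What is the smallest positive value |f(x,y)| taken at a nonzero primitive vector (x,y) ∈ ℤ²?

descent: ρ → (3,6,-2)  [lands on river]
river: ρ → (-2,6,3)
closes: descent 1, river 2
min |a| on river = 2

2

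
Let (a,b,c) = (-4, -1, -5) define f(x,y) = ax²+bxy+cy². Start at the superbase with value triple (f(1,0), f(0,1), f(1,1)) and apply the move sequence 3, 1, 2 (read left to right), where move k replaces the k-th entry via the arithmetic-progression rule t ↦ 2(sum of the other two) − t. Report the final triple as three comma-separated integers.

start (-4,-5,-10) = (f(1,0),f(0,1),f(1,1))
replace slot 3: 2·((-4)+(-5)) − (-10) = -8 → (-4,-5,-8)
replace slot 1: 2·((-5)+(-8)) − (-4) = -22 → (-22,-5,-8)
replace slot 2: 2·((-22)+(-8)) − (-5) = -55 → (-22,-55,-8)

-22,-55,-8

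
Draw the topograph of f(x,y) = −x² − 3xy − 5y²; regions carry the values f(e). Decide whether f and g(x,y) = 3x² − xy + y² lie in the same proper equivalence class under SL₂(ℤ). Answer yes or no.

D₁ = -11, D₂ = -11
f is negative-definite; reduce −f:
−f: translate: b→1 (≡3 mod 2), so (1,3,5)→(1,1,3)
−f: reduced (well bottom): (1,1,3) with a≤c, −a<b≤a
flip sign back: reduced form of f is (-1,-1,-3)
g: flip: (3,-1,1)→(1,1,3)
g: reduced (well bottom): (1,1,3) with a≤c, −a<b≤a
reduced forms (-1, -1, -3) vs (1, 1, 3) ⇒ inequivalent

no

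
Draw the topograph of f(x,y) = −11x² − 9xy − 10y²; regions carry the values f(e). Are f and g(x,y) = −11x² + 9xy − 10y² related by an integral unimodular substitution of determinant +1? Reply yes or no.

D₁ = -359, D₂ = -359
f is negative-definite; reduce −f:
−f: flip: (11,9,10)→(10,-9,11)
−f: reduced (well bottom): (10,-9,11) with a≤c, −a<b≤a
flip sign back: reduced form of f is (-10,9,-11)
g is negative-definite; reduce −g:
−g: flip: (11,-9,10)→(10,9,11)
−g: reduced (well bottom): (10,9,11) with a≤c, −a<b≤a
flip sign back: reduced form of g is (-10,-9,-11)
reduced forms (-10, 9, -11) vs (-10, -9, -11) ⇒ inequivalent

no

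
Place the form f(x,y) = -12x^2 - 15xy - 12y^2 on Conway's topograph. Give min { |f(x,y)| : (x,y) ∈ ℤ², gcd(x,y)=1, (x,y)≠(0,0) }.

translate: b→-9 (≡15 mod 24), so (12,15,12)→(12,-9,9)
flip: (12,-9,9)→(9,9,12)
reduced (well bottom): (9,9,12) with a≤c, −a<b≤a
well minimum |f| = |-9| = 9 (negative-definite)

9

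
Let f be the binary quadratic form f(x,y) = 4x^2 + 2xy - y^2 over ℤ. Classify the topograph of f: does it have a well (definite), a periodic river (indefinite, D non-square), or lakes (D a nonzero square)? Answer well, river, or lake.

D = b²−4ac = 2² − 4·4·(-1) = 20
D > 0 non-square ⇒ indefinite ⇒ periodic river

river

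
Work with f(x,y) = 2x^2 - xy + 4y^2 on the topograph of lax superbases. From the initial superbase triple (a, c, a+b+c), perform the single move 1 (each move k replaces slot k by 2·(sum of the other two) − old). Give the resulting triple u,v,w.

start (2,4,5) = (f(1,0),f(0,1),f(1,1))
replace slot 1: 2·(4+5) − 2 = 16 → (16,4,5)

16,4,5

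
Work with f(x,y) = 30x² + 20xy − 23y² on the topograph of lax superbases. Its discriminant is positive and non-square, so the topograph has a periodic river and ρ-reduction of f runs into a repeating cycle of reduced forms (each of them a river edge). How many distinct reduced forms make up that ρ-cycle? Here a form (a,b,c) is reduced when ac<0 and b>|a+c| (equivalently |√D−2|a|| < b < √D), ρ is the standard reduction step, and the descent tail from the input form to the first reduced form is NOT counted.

D = 3160, ⌊√D⌋ = 56
river: ρ → (-23,26,27)
river: ρ → (27,28,-22)
river: ρ → (-22,16,33)
river: ρ → (33,50,-5)
river: ρ → (-5,50,33)
river: ρ → (33,16,-22)
river: ρ → (-22,28,27)
river: ρ → (27,26,-23)
river: ρ → (-23,20,30)
river: ρ → (30,40,-13)
river: ρ → (-13,38,33)
river: ρ → (33,28,-18)
river: ρ → (-18,44,17)
river: ρ → (17,24,-38)
river: ρ → (-38,52,3)
river: ρ → (3,56,-2)
river: ρ → (-2,56,3)
river: ρ → (3,52,-38)
river: ρ → (-38,24,17)
river: ρ → (17,44,-18)
river: ρ → (-18,28,33)
river: ρ → (33,38,-13)
river: ρ → (-13,40,30)
river: ρ → (30,20,-23)
ρ-cycle length = 24 (tail of 0 descent steps not counted)

24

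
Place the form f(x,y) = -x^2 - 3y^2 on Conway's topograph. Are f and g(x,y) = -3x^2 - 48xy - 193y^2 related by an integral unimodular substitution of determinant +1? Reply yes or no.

D₁ = -12, D₂ = -12
f is negative-definite; reduce −f:
−f: reduced (well bottom): (1,0,3) with a≤c, −a<b≤a
flip sign back: reduced form of f is (-1,0,-3)
g is negative-definite; reduce −g:
−g: translate: b→0 (≡48 mod 6), so (3,48,193)→(3,0,1)
−g: flip: (3,0,1)→(1,0,3)
−g: reduced (well bottom): (1,0,3) with a≤c, −a<b≤a
flip sign back: reduced form of g is (-1,0,-3)
reduced forms (-1, 0, -3) vs (-1, 0, -3) ⇒ equivalent

yes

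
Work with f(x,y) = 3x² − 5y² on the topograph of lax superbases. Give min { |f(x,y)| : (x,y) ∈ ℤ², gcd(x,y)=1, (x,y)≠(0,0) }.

descent: ρ → (-5,0,3)
descent: ρ → (3,6,-2)  [lands on river]
river: ρ → (-2,6,3)
closes: descent 2, river 2
min |a| on river = 2

2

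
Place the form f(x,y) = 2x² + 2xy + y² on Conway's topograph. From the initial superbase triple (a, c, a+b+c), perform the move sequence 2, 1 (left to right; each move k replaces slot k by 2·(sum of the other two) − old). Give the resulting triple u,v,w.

start (2,1,5) = (f(1,0),f(0,1),f(1,1))
replace slot 2: 2·(2+5) − 1 = 13 → (2,13,5)
replace slot 1: 2·(13+5) − 2 = 34 → (34,13,5)

34,13,5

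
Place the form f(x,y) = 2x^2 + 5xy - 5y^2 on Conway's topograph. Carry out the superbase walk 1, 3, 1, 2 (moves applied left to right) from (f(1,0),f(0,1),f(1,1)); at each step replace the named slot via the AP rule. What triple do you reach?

start (2,-5,2) = (f(1,0),f(0,1),f(1,1))
replace slot 1: 2·((-5)+2) − 2 = -8 → (-8,-5,2)
replace slot 3: 2·((-8)+(-5)) − 2 = -28 → (-8,-5,-28)
replace slot 1: 2·((-5)+(-28)) − (-8) = -58 → (-58,-5,-28)
replace slot 2: 2·((-58)+(-28)) − (-5) = -167 → (-58,-167,-28)

-58,-167,-28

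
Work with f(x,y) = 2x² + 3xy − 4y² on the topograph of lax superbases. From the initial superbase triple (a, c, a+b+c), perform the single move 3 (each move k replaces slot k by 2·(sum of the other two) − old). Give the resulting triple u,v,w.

start (2,-4,1) = (f(1,0),f(0,1),f(1,1))
replace slot 3: 2·(2+(-4)) − 1 = -5 → (2,-4,-5)

2,-4,-5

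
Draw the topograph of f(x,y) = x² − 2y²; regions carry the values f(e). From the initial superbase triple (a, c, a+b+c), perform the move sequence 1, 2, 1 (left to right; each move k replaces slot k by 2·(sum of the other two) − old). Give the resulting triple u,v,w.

start (1,-2,-1) = (f(1,0),f(0,1),f(1,1))
replace slot 1: 2·((-2)+(-1)) − 1 = -7 → (-7,-2,-1)
replace slot 2: 2·((-7)+(-1)) − (-2) = -14 → (-7,-14,-1)
replace slot 1: 2·((-14)+(-1)) − (-7) = -23 → (-23,-14,-1)

-23,-14,-1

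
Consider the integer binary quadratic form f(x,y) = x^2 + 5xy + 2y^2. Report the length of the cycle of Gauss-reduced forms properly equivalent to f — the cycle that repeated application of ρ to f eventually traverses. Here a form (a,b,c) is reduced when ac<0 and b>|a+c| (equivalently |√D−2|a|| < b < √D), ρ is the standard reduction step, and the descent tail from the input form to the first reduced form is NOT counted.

D = 17, ⌊√D⌋ = 4
descent: ρ → (2,3,-1)  [lands on river]
river: ρ → (-1,3,2)
river: ρ → (2,1,-2)
river: ρ → (-2,3,1)
river: ρ → (1,3,-2)
river: ρ → (-2,1,2)
ρ-cycle length = 6 (tail of 1 descent step not counted)

6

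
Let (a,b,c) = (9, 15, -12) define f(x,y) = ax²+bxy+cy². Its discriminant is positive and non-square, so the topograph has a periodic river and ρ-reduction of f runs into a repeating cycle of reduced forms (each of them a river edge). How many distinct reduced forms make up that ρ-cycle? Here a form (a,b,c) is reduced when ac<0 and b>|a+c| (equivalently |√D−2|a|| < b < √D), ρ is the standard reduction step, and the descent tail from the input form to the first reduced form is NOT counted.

D = 657, ⌊√D⌋ = 25
river: ρ → (-12,9,12)
river: ρ → (12,15,-9)
river: ρ → (-9,21,6)
river: ρ → (6,15,-18)
river: ρ → (-18,21,3)
river: ρ → (3,21,-18)
river: ρ → (-18,15,6)
river: ρ → (6,21,-9)
river: ρ → (-9,15,12)
river: ρ → (12,9,-12)
river: ρ → (-12,15,9)
river: ρ → (9,21,-6)
river: ρ → (-6,15,18)
river: ρ → (18,21,-3)
river: ρ → (-3,21,18)
river: ρ → (18,15,-6)
river: ρ → (-6,21,9)
river: ρ → (9,15,-12)
ρ-cycle length = 18 (tail of 0 descent steps not counted)

18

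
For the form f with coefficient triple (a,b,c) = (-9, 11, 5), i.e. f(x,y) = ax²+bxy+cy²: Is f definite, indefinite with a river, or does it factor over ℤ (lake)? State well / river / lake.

D = b²−4ac = 11² − 4·(-9)·5 = 301
D > 0 non-square ⇒ indefinite ⇒ periodic river

river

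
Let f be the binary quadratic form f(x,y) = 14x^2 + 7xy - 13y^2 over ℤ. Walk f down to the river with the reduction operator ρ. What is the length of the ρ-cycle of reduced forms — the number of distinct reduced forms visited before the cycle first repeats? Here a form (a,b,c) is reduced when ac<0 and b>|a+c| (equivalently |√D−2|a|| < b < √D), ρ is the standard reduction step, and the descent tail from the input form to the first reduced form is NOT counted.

D = 777, ⌊√D⌋ = 27
river: ρ → (-13,19,8)
river: ρ → (8,13,-19)
river: ρ → (-19,25,2)
river: ρ → (2,27,-6)
river: ρ → (-6,21,14)
river: ρ → (14,7,-13)
ρ-cycle length = 6 (tail of 0 descent steps not counted)

6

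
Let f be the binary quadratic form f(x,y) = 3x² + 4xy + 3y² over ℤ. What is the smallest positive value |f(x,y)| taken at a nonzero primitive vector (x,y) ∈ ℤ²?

translate: b→-2 (≡4 mod 6), so (3,4,3)→(3,-2,2)
flip: (3,-2,2)→(2,2,3)
reduced (well bottom): (2,2,3) with a≤c, −a<b≤a
well minimum = a = 2

2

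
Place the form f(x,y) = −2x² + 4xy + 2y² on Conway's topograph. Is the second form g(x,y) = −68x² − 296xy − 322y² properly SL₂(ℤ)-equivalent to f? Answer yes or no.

D₁ = 32, D₂ = 32
river cycle of f (length 2): (2, 4, -2), (-2, 4, 2)
river cycle of g (length 2): (-2, 4, 2), (2, 4, -2)
cycles coincide ⇒ equivalent

yes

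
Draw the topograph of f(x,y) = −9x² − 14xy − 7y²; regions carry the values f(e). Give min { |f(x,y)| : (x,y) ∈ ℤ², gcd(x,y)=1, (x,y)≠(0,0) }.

translate: b→-4 (≡14 mod 18), so (9,14,7)→(9,-4,2)
flip: (9,-4,2)→(2,4,9)
translate: b→0 (≡4 mod 4), so (2,4,9)→(2,0,7)
reduced (well bottom): (2,0,7) with a≤c, −a<b≤a
well minimum |f| = |-2| = 2 (negative-definite)

2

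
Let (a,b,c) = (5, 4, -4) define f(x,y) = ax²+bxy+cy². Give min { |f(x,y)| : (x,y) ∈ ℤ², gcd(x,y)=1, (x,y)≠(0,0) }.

river: ρ → (-4,4,5)
river: ρ → (5,6,-3)
river: ρ → (-3,6,5)
river: ρ → (5,4,-4)
closes: descent 0, river 4
min |a| on river = 3

3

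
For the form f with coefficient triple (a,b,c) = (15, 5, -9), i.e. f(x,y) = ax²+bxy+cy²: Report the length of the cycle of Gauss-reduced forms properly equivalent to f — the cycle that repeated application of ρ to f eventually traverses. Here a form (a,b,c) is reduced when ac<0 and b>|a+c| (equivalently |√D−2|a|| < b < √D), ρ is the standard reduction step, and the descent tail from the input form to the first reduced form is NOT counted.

D = 565, ⌊√D⌋ = 23
descent: ρ → (-9,13,11)  [lands on river]
river: ρ → (11,9,-11)
river: ρ → (-11,13,9)
river: ρ → (9,23,-1)
river: ρ → (-1,23,9)
river: ρ → (9,13,-11)
river: ρ → (-11,9,11)
river: ρ → (11,13,-9)
river: ρ → (-9,23,1)
river: ρ → (1,23,-9)
ρ-cycle length = 10 (tail of 1 descent step not counted)

10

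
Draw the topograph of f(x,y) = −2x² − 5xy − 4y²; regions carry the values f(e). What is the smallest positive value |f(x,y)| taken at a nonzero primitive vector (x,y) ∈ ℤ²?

translate: b→1 (≡5 mod 4), so (2,5,4)→(2,1,1)
flip: (2,1,1)→(1,-1,2)
translate: b→1 (≡-1 mod 2), so (1,-1,2)→(1,1,2)
reduced (well bottom): (1,1,2) with a≤c, −a<b≤a
well minimum |f| = |-1| = 1 (negative-definite)

1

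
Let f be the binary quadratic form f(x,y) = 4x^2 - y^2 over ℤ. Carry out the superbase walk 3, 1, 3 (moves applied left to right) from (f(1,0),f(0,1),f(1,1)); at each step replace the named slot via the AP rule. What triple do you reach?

start (4,-1,3) = (f(1,0),f(0,1),f(1,1))
replace slot 3: 2·(4+(-1)) − 3 = 3 → (4,-1,3)
replace slot 1: 2·((-1)+3) − 4 = 0 → (0,-1,3)
replace slot 3: 2·(0+(-1)) − 3 = -5 → (0,-1,-5)

0,-1,-5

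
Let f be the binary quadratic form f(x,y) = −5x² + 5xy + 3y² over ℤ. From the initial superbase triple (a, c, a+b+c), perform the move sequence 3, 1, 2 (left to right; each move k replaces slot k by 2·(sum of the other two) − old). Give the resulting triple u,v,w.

start (-5,3,3) = (f(1,0),f(0,1),f(1,1))
replace slot 3: 2·((-5)+3) − 3 = -7 → (-5,3,-7)
replace slot 1: 2·(3+(-7)) − (-5) = -3 → (-3,3,-7)
replace slot 2: 2·((-3)+(-7)) − 3 = -23 → (-3,-23,-7)

-3,-23,-7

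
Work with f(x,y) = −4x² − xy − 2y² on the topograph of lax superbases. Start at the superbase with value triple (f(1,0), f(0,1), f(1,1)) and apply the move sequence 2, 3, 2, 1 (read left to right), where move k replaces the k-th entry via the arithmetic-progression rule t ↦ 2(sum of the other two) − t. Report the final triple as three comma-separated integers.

start (-4,-2,-7) = (f(1,0),f(0,1),f(1,1))
replace slot 2: 2·((-4)+(-7)) − (-2) = -20 → (-4,-20,-7)
replace slot 3: 2·((-4)+(-20)) − (-7) = -41 → (-4,-20,-41)
replace slot 2: 2·((-4)+(-41)) − (-20) = -70 → (-4,-70,-41)
replace slot 1: 2·((-70)+(-41)) − (-4) = -218 → (-218,-70,-41)

-218,-70,-41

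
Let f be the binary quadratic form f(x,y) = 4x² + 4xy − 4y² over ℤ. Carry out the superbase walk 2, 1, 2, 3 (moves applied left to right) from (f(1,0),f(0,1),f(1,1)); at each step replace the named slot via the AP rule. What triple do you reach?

start (4,-4,4) = (f(1,0),f(0,1),f(1,1))
replace slot 2: 2·(4+4) − (-4) = 20 → (4,20,4)
replace slot 1: 2·(20+4) − 4 = 44 → (44,20,4)
replace slot 2: 2·(44+4) − 20 = 76 → (44,76,4)
replace slot 3: 2·(44+76) − 4 = 236 → (44,76,236)

44,76,236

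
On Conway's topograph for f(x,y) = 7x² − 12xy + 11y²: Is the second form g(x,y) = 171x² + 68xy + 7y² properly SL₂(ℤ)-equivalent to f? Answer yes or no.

D₁ = -164, D₂ = -164
f: translate: b→2 (≡-12 mod 14), so (7,-12,11)→(7,2,6)
f: flip: (7,2,6)→(6,-2,7)
f: reduced (well bottom): (6,-2,7) with a≤c, −a<b≤a
g: flip: (171,68,7)→(7,-68,171)
g: translate: b→2 (≡-68 mod 14), so (7,-68,171)→(7,2,6)
g: flip: (7,2,6)→(6,-2,7)
g: reduced (well bottom): (6,-2,7) with a≤c, −a<b≤a
reduced forms (6, -2, 7) vs (6, -2, 7) ⇒ equivalent

yes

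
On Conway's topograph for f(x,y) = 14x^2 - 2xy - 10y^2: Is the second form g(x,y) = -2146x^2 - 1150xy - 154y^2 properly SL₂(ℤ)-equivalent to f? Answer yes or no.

D₁ = 564, D₂ = 564
river cycle of f (length 4): (-10, 22, 2), (2, 22, -10), (-10, 18, 6), (6, 18, -10)
river cycle of g (length 4): (-10, 22, 2), (2, 22, -10), (-10, 18, 6), (6, 18, -10)
cycles coincide ⇒ equivalent

yes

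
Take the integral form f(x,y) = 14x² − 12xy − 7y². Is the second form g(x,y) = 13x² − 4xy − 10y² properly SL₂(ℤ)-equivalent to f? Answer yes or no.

D₁ = 536, D₂ = 536
river cycle of f (length 14): (-7, 12, 14), (14, 16, -5), (-5, 14, 17), (17, 20, -2), (-2, 20, 17), (17, 14, -5), (-5, 16, 14), (14, 12, -7), (-7, 16, 10), (10, 4, -13), … (4 more)
river cycle of g (length 14): (-10, 4, 13), (13, 22, -1), (-1, 22, 13), (13, 4, -10), (-10, 16, 7), (7, 12, -14), (-14, 16, 5), (5, 14, -17), (-17, 20, 2), (2, 20, -17), … (4 more)
cycles differ ⇒ inequivalent

no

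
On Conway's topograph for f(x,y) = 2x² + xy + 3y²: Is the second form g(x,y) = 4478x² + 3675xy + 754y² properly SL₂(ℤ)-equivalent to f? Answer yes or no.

D₁ = -23, D₂ = -23
f: reduced (well bottom): (2,1,3) with a≤c, −a<b≤a
g: flip: (4478,3675,754)→(754,-3675,4478)
g: translate: b→-659 (≡-3675 mod 1508), so (754,-3675,4478)→(754,-659,144)
g: flip: (754,-659,144)→(144,659,754)
g: translate: b→83 (≡659 mod 288), so (144,659,754)→(144,83,12)
g: flip: (144,83,12)→(12,-83,144)
g: translate: b→-11 (≡-83 mod 24), so (12,-83,144)→(12,-11,3)
g: flip: (12,-11,3)→(3,11,12)
g: translate: b→-1 (≡11 mod 6), so (3,11,12)→(3,-1,2)
g: flip: (3,-1,2)→(2,1,3)
g: reduced (well bottom): (2,1,3) with a≤c, −a<b≤a
reduced forms (2, 1, 3) vs (2, 1, 3) ⇒ equivalent

yes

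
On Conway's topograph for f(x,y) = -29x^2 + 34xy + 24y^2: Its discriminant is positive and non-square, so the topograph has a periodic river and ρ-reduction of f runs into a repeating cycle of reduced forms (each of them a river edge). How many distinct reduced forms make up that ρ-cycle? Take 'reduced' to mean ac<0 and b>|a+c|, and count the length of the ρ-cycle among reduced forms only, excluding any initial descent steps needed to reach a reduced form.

D = 3940, ⌊√D⌋ = 62
river: ρ → (24,62,-1)
river: ρ → (-1,62,24)
river: ρ → (24,34,-29)
river: ρ → (-29,24,29)
river: ρ → (29,34,-24)
river: ρ → (-24,62,1)
river: ρ → (1,62,-24)
river: ρ → (-24,34,29)
river: ρ → (29,24,-29)
river: ρ → (-29,34,24)
ρ-cycle length = 10 (tail of 0 descent steps not counted)

10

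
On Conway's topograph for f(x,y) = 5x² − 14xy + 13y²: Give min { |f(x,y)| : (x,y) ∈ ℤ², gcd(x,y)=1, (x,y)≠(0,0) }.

translate: b→-4 (≡-14 mod 10), so (5,-14,13)→(5,-4,4)
flip: (5,-4,4)→(4,4,5)
reduced (well bottom): (4,4,5) with a≤c, −a<b≤a
well minimum = a = 4

4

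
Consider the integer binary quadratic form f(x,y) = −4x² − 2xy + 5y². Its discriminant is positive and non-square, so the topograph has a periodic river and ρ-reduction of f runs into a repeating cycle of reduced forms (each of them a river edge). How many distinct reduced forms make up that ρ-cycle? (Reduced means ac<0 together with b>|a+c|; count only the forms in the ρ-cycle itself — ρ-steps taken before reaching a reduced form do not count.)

D = 84, ⌊√D⌋ = 9
descent: ρ → (5,2,-4)  [lands on river]
river: ρ → (-4,6,3)
river: ρ → (3,6,-4)
river: ρ → (-4,2,5)
river: ρ → (5,8,-1)
river: ρ → (-1,8,5)
ρ-cycle length = 6 (tail of 1 descent step not counted)

6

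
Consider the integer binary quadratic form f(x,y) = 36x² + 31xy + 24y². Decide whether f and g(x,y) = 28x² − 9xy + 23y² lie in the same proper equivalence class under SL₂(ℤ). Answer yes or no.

D₁ = -2495, D₂ = -2495
f: flip: (36,31,24)→(24,-31,36)
f: translate: b→17 (≡-31 mod 48), so (24,-31,36)→(24,17,29)
f: reduced (well bottom): (24,17,29) with a≤c, −a<b≤a
g: flip: (28,-9,23)→(23,9,28)
g: reduced (well bottom): (23,9,28) with a≤c, −a<b≤a
reduced forms (24, 17, 29) vs (23, 9, 28) ⇒ inequivalent

no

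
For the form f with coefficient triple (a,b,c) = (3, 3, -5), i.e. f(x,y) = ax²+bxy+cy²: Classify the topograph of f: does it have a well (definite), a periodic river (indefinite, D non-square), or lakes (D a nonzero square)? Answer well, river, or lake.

D = b²−4ac = 3² − 4·3·(-5) = 69
D > 0 non-square ⇒ indefinite ⇒ periodic river

river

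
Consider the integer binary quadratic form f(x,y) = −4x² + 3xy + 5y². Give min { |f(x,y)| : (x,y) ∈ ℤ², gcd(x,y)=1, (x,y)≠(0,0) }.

river: ρ → (5,7,-2)
river: ρ → (-2,9,1)
river: ρ → (1,9,-2)
river: ρ → (-2,7,5)
river: ρ → (5,3,-4)
river: ρ → (-4,5,4)
river: ρ → (4,3,-5)
river: ρ → (-5,7,2)
river: ρ → (2,9,-1)
river: ρ → (-1,9,2)
river: ρ → (2,7,-5)
river: ρ → (-5,3,4)
river: ρ → (4,5,-4)
river: ρ → (-4,3,5)
closes: descent 0, river 14
min |a| on river = 1

1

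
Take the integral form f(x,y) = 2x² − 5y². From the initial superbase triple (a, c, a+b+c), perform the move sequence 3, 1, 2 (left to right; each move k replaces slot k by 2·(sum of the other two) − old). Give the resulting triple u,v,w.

start (2,-5,-3) = (f(1,0),f(0,1),f(1,1))
replace slot 3: 2·(2+(-5)) − (-3) = -3 → (2,-5,-3)
replace slot 1: 2·((-5)+(-3)) − 2 = -18 → (-18,-5,-3)
replace slot 2: 2·((-18)+(-3)) − (-5) = -37 → (-18,-37,-3)

-18,-37,-3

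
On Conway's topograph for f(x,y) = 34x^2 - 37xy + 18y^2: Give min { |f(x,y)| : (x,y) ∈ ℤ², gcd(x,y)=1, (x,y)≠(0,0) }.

translate: b→31 (≡-37 mod 68), so (34,-37,18)→(34,31,15)
flip: (34,31,15)→(15,-31,34)
translate: b→-1 (≡-31 mod 30), so (15,-31,34)→(15,-1,18)
reduced (well bottom): (15,-1,18) with a≤c, −a<b≤a
well minimum = a = 15

15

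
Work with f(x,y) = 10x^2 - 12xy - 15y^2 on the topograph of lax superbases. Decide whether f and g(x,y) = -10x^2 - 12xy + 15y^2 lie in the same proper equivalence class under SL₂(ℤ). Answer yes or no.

D₁ = 744, D₂ = 744
river cycle of f (length 10): (-15, 12, 10), (10, 8, -17), (-17, 26, 1), (1, 26, -17), (-17, 8, 10), (10, 12, -15), (-15, 18, 7), (7, 24, -6), (-6, 24, 7), (7, 18, -15)
river cycle of g (length 10): (15, 12, -10), (-10, 8, 17), (17, 26, -1), (-1, 26, 17), (17, 8, -10), (-10, 12, 15), (15, 18, -7), (-7, 24, 6), (6, 24, -7), (-7, 18, 15)
cycles differ ⇒ inequivalent

no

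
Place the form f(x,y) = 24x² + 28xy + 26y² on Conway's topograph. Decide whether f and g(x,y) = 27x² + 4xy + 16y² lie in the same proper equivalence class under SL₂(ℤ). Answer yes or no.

D₁ = -1712, D₂ = -1712
f: translate: b→-20 (≡28 mod 48), so (24,28,26)→(24,-20,22)
f: flip: (24,-20,22)→(22,20,24)
f: reduced (well bottom): (22,20,24) with a≤c, −a<b≤a
g: flip: (27,4,16)→(16,-4,27)
g: reduced (well bottom): (16,-4,27) with a≤c, −a<b≤a
reduced forms (22, 20, 24) vs (16, -4, 27) ⇒ inequivalent

no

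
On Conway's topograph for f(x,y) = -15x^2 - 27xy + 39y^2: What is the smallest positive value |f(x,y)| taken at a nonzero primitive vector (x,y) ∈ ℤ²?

descent: ρ → (39,27,-15)  [lands on river]
river: ρ → (-15,33,33)
river: ρ → (33,33,-15)
river: ρ → (-15,27,39)
river: ρ → (39,51,-3)
river: ρ → (-3,51,39)
closes: descent 1, river 6
min |a| on river = 3

3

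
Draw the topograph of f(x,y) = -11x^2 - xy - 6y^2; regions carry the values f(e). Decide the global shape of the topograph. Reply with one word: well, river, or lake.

D = b²−4ac = (-1)² − 4·(-11)·(-6) = -263
D < 0 ⇒ definite ⇒ every region one sign ⇒ single well

well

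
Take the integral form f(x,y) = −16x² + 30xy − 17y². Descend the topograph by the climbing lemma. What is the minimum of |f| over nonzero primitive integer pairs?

translate: b→2 (≡-30 mod 32), so (16,-30,17)→(16,2,3)
flip: (16,2,3)→(3,-2,16)
reduced (well bottom): (3,-2,16) with a≤c, −a<b≤a
well minimum |f| = |-3| = 3 (negative-definite)

3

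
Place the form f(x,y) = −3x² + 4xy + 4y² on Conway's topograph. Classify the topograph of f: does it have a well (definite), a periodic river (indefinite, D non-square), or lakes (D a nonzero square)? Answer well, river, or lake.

D = b²−4ac = 4² − 4·(-3)·4 = 64
D = 8² is a perfect square ⇒ form factors over ℤ ⇒ lakes

lake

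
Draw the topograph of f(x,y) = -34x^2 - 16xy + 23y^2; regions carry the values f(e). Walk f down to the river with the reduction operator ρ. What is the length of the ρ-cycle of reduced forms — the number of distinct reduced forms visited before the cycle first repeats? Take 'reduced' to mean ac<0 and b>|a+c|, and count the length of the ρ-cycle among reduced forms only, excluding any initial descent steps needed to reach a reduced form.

D = 3384, ⌊√D⌋ = 58
descent: ρ → (23,16,-34)  [lands on river]
river: ρ → (-34,52,5)
river: ρ → (5,58,-1)
river: ρ → (-1,58,5)
river: ρ → (5,52,-34)
river: ρ → (-34,16,23)
river: ρ → (23,30,-27)
river: ρ → (-27,24,26)
river: ρ → (26,28,-25)
river: ρ → (-25,22,29)
river: ρ → (29,36,-18)
river: ρ → (-18,36,29)
river: ρ → (29,22,-25)
river: ρ → (-25,28,26)
river: ρ → (26,24,-27)
river: ρ → (-27,30,23)
ρ-cycle length = 16 (tail of 1 descent step not counted)

16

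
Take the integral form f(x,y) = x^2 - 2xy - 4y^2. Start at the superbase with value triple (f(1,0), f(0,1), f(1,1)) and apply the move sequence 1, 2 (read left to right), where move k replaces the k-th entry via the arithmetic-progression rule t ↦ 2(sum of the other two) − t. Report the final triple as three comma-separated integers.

start (1,-4,-5) = (f(1,0),f(0,1),f(1,1))
replace slot 1: 2·((-4)+(-5)) − 1 = -19 → (-19,-4,-5)
replace slot 2: 2·((-19)+(-5)) − (-4) = -44 → (-19,-44,-5)

-19,-44,-5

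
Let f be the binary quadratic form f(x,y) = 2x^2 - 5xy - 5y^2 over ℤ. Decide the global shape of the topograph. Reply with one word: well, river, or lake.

D = b²−4ac = (-5)² − 4·2·(-5) = 65
D > 0 non-square ⇒ indefinite ⇒ periodic river

river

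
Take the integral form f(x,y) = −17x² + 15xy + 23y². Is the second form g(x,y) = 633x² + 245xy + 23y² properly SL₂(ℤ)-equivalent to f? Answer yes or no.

D₁ = 1789, D₂ = 1789
river cycle of f (length 54): (23, 31, -9), (-9, 41, 3), (3, 37, -35), (-35, 33, 5), (5, 37, -21), (-21, 5, 21), (21, 37, -5), (-5, 33, 35), (35, 37, -3), (-3, 41, 9), … (44 more)
river cycle of g (length 54): (23, 31, -9), (-9, 41, 3), (3, 37, -35), (-35, 33, 5), (5, 37, -21), (-21, 5, 21), (21, 37, -5), (-5, 33, 35), (35, 37, -3), (-3, 41, 9), … (44 more)
cycles coincide ⇒ equivalent

yes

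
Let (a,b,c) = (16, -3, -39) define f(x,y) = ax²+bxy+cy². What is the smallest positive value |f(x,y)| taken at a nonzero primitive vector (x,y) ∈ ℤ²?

descent: ρ → (-39,3,16)
descent: ρ → (16,29,-26)  [lands on river]
river: ρ → (-26,23,19)
river: ρ → (19,15,-30)
river: ρ → (-30,45,4)
river: ρ → (4,43,-41)
river: ρ → (-41,39,6)
river: ρ → (6,45,-20)
river: ρ → (-20,35,16)
closes: descent 2, river 8
min |a| on river = 4

4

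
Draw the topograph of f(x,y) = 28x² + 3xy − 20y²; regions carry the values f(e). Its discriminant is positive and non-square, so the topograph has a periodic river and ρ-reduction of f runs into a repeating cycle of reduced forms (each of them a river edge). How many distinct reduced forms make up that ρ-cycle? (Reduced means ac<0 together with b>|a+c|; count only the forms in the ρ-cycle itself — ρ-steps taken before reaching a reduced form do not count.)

D = 2249, ⌊√D⌋ = 47
descent: ρ → (-20,37,11)  [lands on river]
river: ρ → (11,29,-32)
river: ρ → (-32,35,8)
river: ρ → (8,45,-7)
river: ρ → (-7,39,26)
river: ρ → (26,13,-20)
river: ρ → (-20,27,19)
river: ρ → (19,11,-28)
river: ρ → (-28,45,2)
river: ρ → (2,47,-5)
river: ρ → (-5,43,20)
river: ρ → (20,37,-11)
river: ρ → (-11,29,32)
river: ρ → (32,35,-8)
river: ρ → (-8,45,7)
river: ρ → (7,39,-26)
river: ρ → (-26,13,20)
river: ρ → (20,27,-19)
river: ρ → (-19,11,28)
river: ρ → (28,45,-2)
river: ρ → (-2,47,5)
river: ρ → (5,43,-20)
ρ-cycle length = 22 (tail of 1 descent step not counted)

22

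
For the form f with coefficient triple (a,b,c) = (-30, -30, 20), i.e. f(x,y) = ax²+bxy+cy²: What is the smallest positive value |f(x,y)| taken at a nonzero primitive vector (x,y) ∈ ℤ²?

descent: ρ → (20,30,-30)  [lands on river]
river: ρ → (-30,30,20)
river: ρ → (20,50,-10)
river: ρ → (-10,50,20)
closes: descent 1, river 4
min |a| on river = 10

10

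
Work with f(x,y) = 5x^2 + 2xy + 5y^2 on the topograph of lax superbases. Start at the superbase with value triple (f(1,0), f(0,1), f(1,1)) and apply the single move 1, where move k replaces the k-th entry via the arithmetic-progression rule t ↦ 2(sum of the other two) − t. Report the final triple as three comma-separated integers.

start (5,5,12) = (f(1,0),f(0,1),f(1,1))
replace slot 1: 2·(5+12) − 5 = 29 → (29,5,12)

29,5,12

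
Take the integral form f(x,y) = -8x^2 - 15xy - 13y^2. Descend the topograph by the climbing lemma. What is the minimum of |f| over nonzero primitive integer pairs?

translate: b→-1 (≡15 mod 16), so (8,15,13)→(8,-1,6)
flip: (8,-1,6)→(6,1,8)
reduced (well bottom): (6,1,8) with a≤c, −a<b≤a
well minimum |f| = |-6| = 6 (negative-definite)

6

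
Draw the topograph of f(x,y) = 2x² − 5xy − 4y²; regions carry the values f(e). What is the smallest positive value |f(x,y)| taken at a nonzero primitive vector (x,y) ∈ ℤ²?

descent: ρ → (-4,5,2)  [lands on river]
river: ρ → (2,7,-1)
river: ρ → (-1,7,2)
river: ρ → (2,5,-4)
river: ρ → (-4,3,3)
river: ρ → (3,3,-4)
closes: descent 1, river 6
min |a| on river = 1

1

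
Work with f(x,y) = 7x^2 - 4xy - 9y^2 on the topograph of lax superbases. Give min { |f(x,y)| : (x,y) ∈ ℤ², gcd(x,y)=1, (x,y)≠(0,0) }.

descent: ρ → (-9,4,7)  [lands on river]
river: ρ → (7,10,-6)
river: ρ → (-6,14,3)
river: ρ → (3,16,-1)
river: ρ → (-1,16,3)
river: ρ → (3,14,-6)
river: ρ → (-6,10,7)
river: ρ → (7,4,-9)
river: ρ → (-9,14,2)
river: ρ → (2,14,-9)
closes: descent 1, river 10
min |a| on river = 1

1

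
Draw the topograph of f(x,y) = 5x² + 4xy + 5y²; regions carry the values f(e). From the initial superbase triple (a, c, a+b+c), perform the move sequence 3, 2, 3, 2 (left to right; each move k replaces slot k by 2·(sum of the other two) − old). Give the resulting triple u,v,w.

start (5,5,14) = (f(1,0),f(0,1),f(1,1))
replace slot 3: 2·(5+5) − 14 = 6 → (5,5,6)
replace slot 2: 2·(5+6) − 5 = 17 → (5,17,6)
replace slot 3: 2·(5+17) − 6 = 38 → (5,17,38)
replace slot 2: 2·(5+38) − 17 = 69 → (5,69,38)

5,69,38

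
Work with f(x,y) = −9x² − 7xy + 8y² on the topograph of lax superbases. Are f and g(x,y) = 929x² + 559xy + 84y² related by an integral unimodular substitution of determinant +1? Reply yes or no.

D₁ = 337, D₂ = 337
river cycle of f (length 42): (8, 7, -9), (-9, 11, 6), (6, 13, -7), (-7, 15, 4), (4, 17, -3), (-3, 13, 14), (14, 15, -2), (-2, 17, 6), (6, 7, -12), (-12, 17, 1), … (32 more)
river cycle of g (length 42): (8, 7, -9), (-9, 11, 6), (6, 13, -7), (-7, 15, 4), (4, 17, -3), (-3, 13, 14), (14, 15, -2), (-2, 17, 6), (6, 7, -12), (-12, 17, 1), … (32 more)
cycles coincide ⇒ equivalent

yes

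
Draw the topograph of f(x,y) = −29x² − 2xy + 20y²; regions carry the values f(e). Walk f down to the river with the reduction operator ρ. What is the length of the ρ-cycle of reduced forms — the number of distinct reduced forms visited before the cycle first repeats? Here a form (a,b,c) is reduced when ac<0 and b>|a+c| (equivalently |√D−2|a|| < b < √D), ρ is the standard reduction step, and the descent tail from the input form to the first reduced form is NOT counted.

D = 2324, ⌊√D⌋ = 48
descent: ρ → (20,42,-7)  [lands on river]
river: ρ → (-7,42,20)
river: ρ → (20,38,-11)
river: ρ → (-11,28,35)
river: ρ → (35,42,-4)
river: ρ → (-4,46,13)
river: ρ → (13,32,-25)
river: ρ → (-25,18,20)
river: ρ → (20,22,-23)
river: ρ → (-23,24,19)
river: ρ → (19,14,-28)
river: ρ → (-28,42,5)
river: ρ → (5,48,-1)
river: ρ → (-1,48,5)
river: ρ → (5,42,-28)
river: ρ → (-28,14,19)
river: ρ → (19,24,-23)
river: ρ → (-23,22,20)
river: ρ → (20,18,-25)
river: ρ → (-25,32,13)
river: ρ → (13,46,-4)
river: ρ → (-4,42,35)
river: ρ → (35,28,-11)
river: ρ → (-11,38,20)
ρ-cycle length = 24 (tail of 1 descent step not counted)

24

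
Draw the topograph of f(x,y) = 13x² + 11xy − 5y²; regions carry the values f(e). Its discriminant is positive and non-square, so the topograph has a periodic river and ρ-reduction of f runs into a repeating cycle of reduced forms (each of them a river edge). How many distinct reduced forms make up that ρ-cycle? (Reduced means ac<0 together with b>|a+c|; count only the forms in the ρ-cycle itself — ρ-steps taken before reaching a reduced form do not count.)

D = 381, ⌊√D⌋ = 19
river: ρ → (-5,19,1)
river: ρ → (1,19,-5)
river: ρ → (-5,11,13)
river: ρ → (13,15,-3)
river: ρ → (-3,15,13)
river: ρ → (13,11,-5)
ρ-cycle length = 6 (tail of 0 descent steps not counted)

6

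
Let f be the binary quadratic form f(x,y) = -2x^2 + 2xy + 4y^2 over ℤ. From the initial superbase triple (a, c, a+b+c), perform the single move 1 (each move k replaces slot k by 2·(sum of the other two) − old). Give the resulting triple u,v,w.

start (-2,4,4) = (f(1,0),f(0,1),f(1,1))
replace slot 1: 2·(4+4) − (-2) = 18 → (18,4,4)

18,4,4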